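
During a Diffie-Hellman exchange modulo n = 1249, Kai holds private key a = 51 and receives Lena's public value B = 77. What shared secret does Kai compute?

Shared key K = 77^51 mod 1249.
77^1 ≡ 77 (mod 1249)
77^2 = (77^1)^2 ≡ 77^2 = 5929 ≡ 933 (mod 1249)
77^4 = (77^2)^2 ≡ 933^2 = 870489 ≡ 1185 (mod 1249)
77^8 = (77^4)^2 ≡ 1185^2 = 1404225 ≡ 349 (mod 1249)
77^16 = (77^8)^2 ≡ 349^2 = 121801 ≡ 648 (mod 1249)
77^32 = (77^16)^2 ≡ 648^2 = 419904 ≡ 240 (mod 1249)
77^51 = 77^32 · 77^16 · 77^2 · 77^1 ≡ 240 · 648 · 933 · 77 ≡ 146 (mod 1249).

146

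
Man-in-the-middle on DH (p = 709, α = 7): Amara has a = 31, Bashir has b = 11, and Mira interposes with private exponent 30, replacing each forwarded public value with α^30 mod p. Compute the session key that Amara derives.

662

Amara receives Mira's public value M = 7^30 mod 709 instead of the honest one.
7^1 ≡ 7 (mod 709)
7^2 = (7^1)^2 ≡ 7^2 = 49 ≡ 49 (mod 709)
7^4 = (7^2)^2 ≡ 49^2 = 2401 ≡ 274 (mod 709)
7^8 = (7^4)^2 ≡ 274^2 = 75076 ≡ 631 (mod 709)
7^16 = (7^8)^2 ≡ 631^2 = 398161 ≡ 412 (mod 709)
7^30 = 7^16 · 7^8 · 7^4 · 7^2 ≡ 412 · 631 · 274 · 49 ≡ 469 (mod 709).
So M = 469. Amara computes K = M^31 mod 709.
469^1 ≡ 469 (mod 709)
469^2 = (469^1)^2 ≡ 469^2 = 219961 ≡ 171 (mod 709)
469^4 = (469^2)^2 ≡ 171^2 = 29241 ≡ 172 (mod 709)
469^8 = (469^4)^2 ≡ 172^2 = 29584 ≡ 515 (mod 709)
469^16 = (469^8)^2 ≡ 515^2 = 265225 ≡ 59 (mod 709)
469^31 = 469^16 · 469^8 · 469^4 · 469^2 · 469^1 ≡ 59 · 515 · 172 · 171 · 469 ≡ 662 (mod 709).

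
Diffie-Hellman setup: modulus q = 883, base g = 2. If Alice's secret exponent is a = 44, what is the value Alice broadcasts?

267

Public value = 2^44 mod 883.
2^1 ≡ 2 (mod 883)
2^2 = (2^1)^2 ≡ 2^2 = 4 ≡ 4 (mod 883)
2^4 = (2^2)^2 ≡ 4^2 = 16 ≡ 16 (mod 883)
2^8 = (2^4)^2 ≡ 16^2 = 256 ≡ 256 (mod 883)
2^16 = (2^8)^2 ≡ 256^2 = 65536 ≡ 194 (mod 883)
2^32 = (2^16)^2 ≡ 194^2 = 37636 ≡ 550 (mod 883)
2^44 = 2^32 · 2^8 · 2^4 ≡ 550 · 256 · 16 ≡ 267 (mod 883).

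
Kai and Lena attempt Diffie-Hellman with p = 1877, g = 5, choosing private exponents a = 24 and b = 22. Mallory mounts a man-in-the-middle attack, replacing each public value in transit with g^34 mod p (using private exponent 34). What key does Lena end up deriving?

Lena receives Mallory's public value M = 5^34 mod 1877 instead of the honest one.
5^1 ≡ 5 (mod 1877)
5^2 = (5^1)^2 ≡ 5^2 = 25 ≡ 25 (mod 1877)
5^4 = (5^2)^2 ≡ 25^2 = 625 ≡ 625 (mod 1877)
5^8 = (5^4)^2 ≡ 625^2 = 390625 ≡ 209 (mod 1877)
5^16 = (5^8)^2 ≡ 209^2 = 43681 ≡ 510 (mod 1877)
5^32 = (5^16)^2 ≡ 510^2 = 260100 ≡ 1074 (mod 1877)
5^34 = 5^32 · 5^2 ≡ 1074 · 25 ≡ 572 (mod 1877).
So M = 572. Lena computes K = M^22 mod 1877.
572^1 ≡ 572 (mod 1877)
572^2 = (572^1)^2 ≡ 572^2 = 327184 ≡ 586 (mod 1877)
572^4 = (572^2)^2 ≡ 586^2 = 343396 ≡ 1782 (mod 1877)
572^8 = (572^4)^2 ≡ 1782^2 = 3175524 ≡ 1517 (mod 1877)
572^16 = (572^8)^2 ≡ 1517^2 = 2301289 ≡ 87 (mod 1877)
572^22 = 572^16 · 572^4 · 572^2 ≡ 87 · 1782 · 586 ≡ 1247 (mod 1877).

1247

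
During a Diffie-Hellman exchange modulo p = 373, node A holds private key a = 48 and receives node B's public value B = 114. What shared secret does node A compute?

111

Shared key K = 114^48 mod 373.
114^1 ≡ 114 (mod 373)
114^2 = (114^1)^2 ≡ 114^2 = 12996 ≡ 314 (mod 373)
114^4 = (114^2)^2 ≡ 314^2 = 98596 ≡ 124 (mod 373)
114^8 = (114^4)^2 ≡ 124^2 = 15376 ≡ 83 (mod 373)
114^16 = (114^8)^2 ≡ 83^2 = 6889 ≡ 175 (mod 373)
114^32 = (114^16)^2 ≡ 175^2 = 30625 ≡ 39 (mod 373)
114^48 = 114^32 · 114^16 ≡ 39 · 175 ≡ 111 (mod 373).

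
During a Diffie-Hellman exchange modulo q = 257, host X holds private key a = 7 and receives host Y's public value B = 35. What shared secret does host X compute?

169

Shared key K = 35^7 mod 257.
35^1 ≡ 35 (mod 257)
35^2 = (35^1)^2 ≡ 35^2 = 1225 ≡ 197 (mod 257)
35^4 = (35^2)^2 ≡ 197^2 = 38809 ≡ 2 (mod 257)
35^7 = 35^4 · 35^2 · 35^1 ≡ 2 · 197 · 35 ≡ 169 (mod 257).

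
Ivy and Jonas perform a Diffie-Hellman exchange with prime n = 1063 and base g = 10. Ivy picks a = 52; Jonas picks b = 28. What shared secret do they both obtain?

Jonas sends B = g^b mod n = 10^28 mod 1063.
10^1 ≡ 10 (mod 1063)
10^2 = (10^1)^2 ≡ 10^2 = 100 ≡ 100 (mod 1063)
10^4 = (10^2)^2 ≡ 100^2 = 10000 ≡ 433 (mod 1063)
10^8 = (10^4)^2 ≡ 433^2 = 187489 ≡ 401 (mod 1063)
10^16 = (10^8)^2 ≡ 401^2 = 160801 ≡ 288 (mod 1063)
10^28 = 10^16 · 10^8 · 10^4 ≡ 288 · 401 · 433 ≡ 658 (mod 1063).
So B = 658. Ivy then computes K = B^a mod n = 658^52 mod 1063.
658^1 ≡ 658 (mod 1063)
658^2 = (658^1)^2 ≡ 658^2 = 432964 ≡ 323 (mod 1063)
658^4 = (658^2)^2 ≡ 323^2 = 104329 ≡ 155 (mod 1063)
658^8 = (658^4)^2 ≡ 155^2 = 24025 ≡ 639 (mod 1063)
658^16 = (658^8)^2 ≡ 639^2 = 408321 ≡ 129 (mod 1063)
658^32 = (658^16)^2 ≡ 129^2 = 16641 ≡ 696 (mod 1063)
658^52 = 658^32 · 658^16 · 658^4 ≡ 696 · 129 · 155 ≡ 787 (mod 1063).

787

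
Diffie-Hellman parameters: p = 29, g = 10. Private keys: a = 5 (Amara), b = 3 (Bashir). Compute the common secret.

19

Amara sends A = g^a mod p = 10^5 mod 29.
10^1 ≡ 10 (mod 29)
10^2 = (10^1)^2 ≡ 10^2 = 100 ≡ 13 (mod 29)
10^4 = (10^2)^2 ≡ 13^2 = 169 ≡ 24 (mod 29)
10^5 = 10^4 · 10^1 ≡ 24 · 10 ≡ 8 (mod 29).
So A = 8. Bashir then computes K = A^b mod p = 8^3 mod 29.
8^1 ≡ 8 (mod 29)
8^2 = (8^1)^2 ≡ 8^2 = 64 ≡ 6 (mod 29)
8^3 = 8^2 · 8^1 ≡ 6 · 8 ≡ 19 (mod 29).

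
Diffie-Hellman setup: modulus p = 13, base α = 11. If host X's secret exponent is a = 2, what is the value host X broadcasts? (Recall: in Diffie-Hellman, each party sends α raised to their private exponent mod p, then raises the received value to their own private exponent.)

Public value = 11^2 mod 13.
11^1 ≡ 11 (mod 13)
11^2 = (11^1)^2 ≡ 11^2 = 121 ≡ 4 (mod 13)

4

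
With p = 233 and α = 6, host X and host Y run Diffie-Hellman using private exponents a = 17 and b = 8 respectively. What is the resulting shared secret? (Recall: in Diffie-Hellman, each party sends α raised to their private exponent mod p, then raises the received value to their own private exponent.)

46

Host X sends A = α^a mod p = 6^17 mod 233.
6^1 ≡ 6 (mod 233)
6^2 = (6^1)^2 ≡ 6^2 = 36 ≡ 36 (mod 233)
6^4 = (6^2)^2 ≡ 36^2 = 1296 ≡ 131 (mod 233)
6^8 = (6^4)^2 ≡ 131^2 = 17161 ≡ 152 (mod 233)
6^16 = (6^8)^2 ≡ 152^2 = 23104 ≡ 37 (mod 233)
6^17 = 6^16 · 6^1 ≡ 37 · 6 ≡ 222 (mod 233).
So A = 222. Host Y then computes K = A^b mod p = 222^8 mod 233.
222^1 ≡ 222 (mod 233)
222^2 = (222^1)^2 ≡ 222^2 = 49284 ≡ 121 (mod 233)
222^4 = (222^2)^2 ≡ 121^2 = 14641 ≡ 195 (mod 233)
222^8 = (222^4)^2 ≡ 195^2 = 38025 ≡ 46 (mod 233)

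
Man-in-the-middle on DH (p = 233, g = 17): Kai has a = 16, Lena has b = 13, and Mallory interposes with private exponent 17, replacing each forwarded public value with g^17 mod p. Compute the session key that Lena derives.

154

Lena receives Mallory's public value M = 17^17 mod 233 instead of the honest one.
17^1 ≡ 17 (mod 233)
17^2 = (17^1)^2 ≡ 17^2 = 289 ≡ 56 (mod 233)
17^4 = (17^2)^2 ≡ 56^2 = 3136 ≡ 107 (mod 233)
17^8 = (17^4)^2 ≡ 107^2 = 11449 ≡ 32 (mod 233)
17^16 = (17^8)^2 ≡ 32^2 = 1024 ≡ 92 (mod 233)
17^17 = 17^16 · 17^1 ≡ 92 · 17 ≡ 166 (mod 233).
So M = 166. Lena computes K = M^13 mod 233.
166^1 ≡ 166 (mod 233)
166^2 = (166^1)^2 ≡ 166^2 = 27556 ≡ 62 (mod 233)
166^4 = (166^2)^2 ≡ 62^2 = 3844 ≡ 116 (mod 233)
166^8 = (166^4)^2 ≡ 116^2 = 13456 ≡ 175 (mod 233)
166^13 = 166^8 · 166^4 · 166^1 ≡ 175 · 116 · 166 ≡ 154 (mod 233).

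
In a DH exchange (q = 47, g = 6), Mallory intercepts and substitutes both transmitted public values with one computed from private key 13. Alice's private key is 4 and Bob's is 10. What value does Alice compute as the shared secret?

32

Alice receives Mallory's public value M = 6^13 mod 47 instead of the honest one.
6^1 ≡ 6 (mod 47)
6^2 = (6^1)^2 ≡ 6^2 = 36 ≡ 36 (mod 47)
6^4 = (6^2)^2 ≡ 36^2 = 1296 ≡ 27 (mod 47)
6^8 = (6^4)^2 ≡ 27^2 = 729 ≡ 24 (mod 47)
6^13 = 6^8 · 6^4 · 6^1 ≡ 24 · 27 · 6 ≡ 34 (mod 47).
So M = 34. Alice computes K = M^4 mod 47.
34^1 ≡ 34 (mod 47)
34^2 = (34^1)^2 ≡ 34^2 = 1156 ≡ 28 (mod 47)
34^4 = (34^2)^2 ≡ 28^2 = 784 ≡ 32 (mod 47)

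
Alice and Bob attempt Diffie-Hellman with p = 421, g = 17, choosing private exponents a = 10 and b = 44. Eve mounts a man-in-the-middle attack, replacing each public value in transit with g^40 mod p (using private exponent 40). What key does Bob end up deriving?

229

Bob receives Eve's public value M = 17^40 mod 421 instead of the honest one.
17^1 ≡ 17 (mod 421)
17^2 = (17^1)^2 ≡ 17^2 = 289 ≡ 289 (mod 421)
17^4 = (17^2)^2 ≡ 289^2 = 83521 ≡ 163 (mod 421)
17^8 = (17^4)^2 ≡ 163^2 = 26569 ≡ 46 (mod 421)
17^16 = (17^8)^2 ≡ 46^2 = 2116 ≡ 11 (mod 421)
17^32 = (17^16)^2 ≡ 11^2 = 121 ≡ 121 (mod 421)
17^40 = 17^32 · 17^8 ≡ 121 · 46 ≡ 93 (mod 421).
So M = 93. Bob computes K = M^44 mod 421.
93^1 ≡ 93 (mod 421)
93^2 = (93^1)^2 ≡ 93^2 = 8649 ≡ 229 (mod 421)
93^4 = (93^2)^2 ≡ 229^2 = 52441 ≡ 237 (mod 421)
93^8 = (93^4)^2 ≡ 237^2 = 56169 ≡ 176 (mod 421)
93^16 = (93^8)^2 ≡ 176^2 = 30976 ≡ 243 (mod 421)
93^32 = (93^16)^2 ≡ 243^2 = 59049 ≡ 109 (mod 421)
93^44 = 93^32 · 93^8 · 93^4 ≡ 109 · 176 · 237 ≡ 229 (mod 421).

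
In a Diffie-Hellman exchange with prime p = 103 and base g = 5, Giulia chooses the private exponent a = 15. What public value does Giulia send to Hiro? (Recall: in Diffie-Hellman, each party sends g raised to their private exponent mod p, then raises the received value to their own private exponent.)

Public value = 5^15 mod 103.
5^1 ≡ 5 (mod 103)
5^2 = (5^1)^2 ≡ 5^2 = 25 ≡ 25 (mod 103)
5^4 = (5^2)^2 ≡ 25^2 = 625 ≡ 7 (mod 103)
5^8 = (5^4)^2 ≡ 7^2 = 49 ≡ 49 (mod 103)
5^15 = 5^8 · 5^4 · 5^2 · 5^1 ≡ 49 · 7 · 25 · 5 ≡ 27 (mod 103).

27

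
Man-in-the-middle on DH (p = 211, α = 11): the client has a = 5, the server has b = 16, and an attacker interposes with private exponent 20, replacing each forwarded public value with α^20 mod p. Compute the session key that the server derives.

58

The server receives an attacker's public value M = 11^20 mod 211 instead of the honest one.
11^1 ≡ 11 (mod 211)
11^2 = (11^1)^2 ≡ 11^2 = 121 ≡ 121 (mod 211)
11^4 = (11^2)^2 ≡ 121^2 = 14641 ≡ 82 (mod 211)
11^8 = (11^4)^2 ≡ 82^2 = 6724 ≡ 183 (mod 211)
11^16 = (11^8)^2 ≡ 183^2 = 33489 ≡ 151 (mod 211)
11^20 = 11^16 · 11^4 ≡ 151 · 82 ≡ 144 (mod 211).
So M = 144. The server computes K = M^16 mod 211.
144^1 ≡ 144 (mod 211)
144^2 = (144^1)^2 ≡ 144^2 = 20736 ≡ 58 (mod 211)
144^4 = (144^2)^2 ≡ 58^2 = 3364 ≡ 199 (mod 211)
144^8 = (144^4)^2 ≡ 199^2 = 39601 ≡ 144 (mod 211)
144^16 = (144^8)^2 ≡ 144^2 = 20736 ≡ 58 (mod 211)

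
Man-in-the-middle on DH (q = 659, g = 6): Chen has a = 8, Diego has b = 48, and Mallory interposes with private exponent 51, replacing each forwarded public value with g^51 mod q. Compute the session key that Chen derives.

285

Chen receives Mallory's public value M = 6^51 mod 659 instead of the honest one.
6^1 ≡ 6 (mod 659)
6^2 = (6^1)^2 ≡ 6^2 = 36 ≡ 36 (mod 659)
6^4 = (6^2)^2 ≡ 36^2 = 1296 ≡ 637 (mod 659)
6^8 = (6^4)^2 ≡ 637^2 = 405769 ≡ 484 (mod 659)
6^16 = (6^8)^2 ≡ 484^2 = 234256 ≡ 311 (mod 659)
6^32 = (6^16)^2 ≡ 311^2 = 96721 ≡ 507 (mod 659)
6^51 = 6^32 · 6^16 · 6^2 · 6^1 ≡ 507 · 311 · 36 · 6 ≡ 453 (mod 659).
So M = 453. Chen computes K = M^8 mod 659.
453^1 ≡ 453 (mod 659)
453^2 = (453^1)^2 ≡ 453^2 = 205209 ≡ 260 (mod 659)
453^4 = (453^2)^2 ≡ 260^2 = 67600 ≡ 382 (mod 659)
453^8 = (453^4)^2 ≡ 382^2 = 145924 ≡ 285 (mod 659)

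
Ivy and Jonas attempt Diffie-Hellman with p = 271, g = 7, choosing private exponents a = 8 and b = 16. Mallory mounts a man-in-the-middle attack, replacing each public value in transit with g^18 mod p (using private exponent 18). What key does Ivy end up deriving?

Ivy receives Mallory's public value M = 7^18 mod 271 instead of the honest one.
7^1 ≡ 7 (mod 271)
7^2 = (7^1)^2 ≡ 7^2 = 49 ≡ 49 (mod 271)
7^4 = (7^2)^2 ≡ 49^2 = 2401 ≡ 233 (mod 271)
7^8 = (7^4)^2 ≡ 233^2 = 54289 ≡ 89 (mod 271)
7^16 = (7^8)^2 ≡ 89^2 = 7921 ≡ 62 (mod 271)
7^18 = 7^16 · 7^2 ≡ 62 · 49 ≡ 57 (mod 271).
So M = 57. Ivy computes K = M^8 mod 271.
57^1 ≡ 57 (mod 271)
57^2 = (57^1)^2 ≡ 57^2 = 3249 ≡ 268 (mod 271)
57^4 = (57^2)^2 ≡ 268^2 = 71824 ≡ 9 (mod 271)
57^8 = (57^4)^2 ≡ 9^2 = 81 ≡ 81 (mod 271)

81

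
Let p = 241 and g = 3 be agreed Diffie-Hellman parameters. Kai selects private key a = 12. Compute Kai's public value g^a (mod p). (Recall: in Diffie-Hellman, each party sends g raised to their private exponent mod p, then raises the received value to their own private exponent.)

Public value = 3^12 (mod 241).
3^1 ≡ 3 (mod 241)
3^2 = (3^1)^2 ≡ 3^2 = 9 ≡ 9 (mod 241)
3^4 = (3^2)^2 ≡ 9^2 = 81 ≡ 81 (mod 241)
3^8 = (3^4)^2 ≡ 81^2 = 6561 ≡ 54 (mod 241)
3^12 = 3^8 · 3^4 ≡ 54 · 81 ≡ 36 (mod 241).

36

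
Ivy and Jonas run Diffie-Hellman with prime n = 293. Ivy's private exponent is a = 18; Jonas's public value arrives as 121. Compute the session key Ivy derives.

Shared key K = 121^18 mod 293.
121^1 ≡ 121 (mod 293)
121^2 = (121^1)^2 ≡ 121^2 = 14641 ≡ 284 (mod 293)
121^4 = (121^2)^2 ≡ 284^2 = 80656 ≡ 81 (mod 293)
121^8 = (121^4)^2 ≡ 81^2 = 6561 ≡ 115 (mod 293)
121^16 = (121^8)^2 ≡ 115^2 = 13225 ≡ 40 (mod 293)
121^18 = 121^16 · 121^2 ≡ 40 · 284 ≡ 226 (mod 293).

226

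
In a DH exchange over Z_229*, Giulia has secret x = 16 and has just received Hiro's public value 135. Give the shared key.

Shared key K = 135^16 mod 229.
135^1 ≡ 135 (mod 229)
135^2 = (135^1)^2 ≡ 135^2 = 18225 ≡ 134 (mod 229)
135^4 = (135^2)^2 ≡ 134^2 = 17956 ≡ 94 (mod 229)
135^8 = (135^4)^2 ≡ 94^2 = 8836 ≡ 134 (mod 229)
135^16 = (135^8)^2 ≡ 134^2 = 17956 ≡ 94 (mod 229)

94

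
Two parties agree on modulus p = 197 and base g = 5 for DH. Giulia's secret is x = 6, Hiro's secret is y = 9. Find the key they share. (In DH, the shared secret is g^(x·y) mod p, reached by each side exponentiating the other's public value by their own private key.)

181

Giulia sends A = g^x mod p = 5^6 mod 197.
5^1 ≡ 5 (mod 197)
5^2 = (5^1)^2 ≡ 5^2 = 25 ≡ 25 (mod 197)
5^4 = (5^2)^2 ≡ 25^2 = 625 ≡ 34 (mod 197)
5^6 = 5^4 · 5^2 ≡ 34 · 25 ≡ 62 (mod 197).
So A = 62. Hiro then computes K = A^y mod p = 62^9 mod 197.
62^1 ≡ 62 (mod 197)
62^2 = (62^1)^2 ≡ 62^2 = 3844 ≡ 101 (mod 197)
62^4 = (62^2)^2 ≡ 101^2 = 10201 ≡ 154 (mod 197)
62^8 = (62^4)^2 ≡ 154^2 = 23716 ≡ 76 (mod 197)
62^9 = 62^8 · 62^1 ≡ 76 · 62 ≡ 181 (mod 197).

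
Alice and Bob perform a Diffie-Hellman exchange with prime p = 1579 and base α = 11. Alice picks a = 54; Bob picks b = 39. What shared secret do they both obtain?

Bob sends B = α^b mod p = 11^39 mod 1579.
11^1 ≡ 11 (mod 1579)
11^2 = (11^1)^2 ≡ 11^2 = 121 ≡ 121 (mod 1579)
11^4 = (11^2)^2 ≡ 121^2 = 14641 ≡ 430 (mod 1579)
11^8 = (11^4)^2 ≡ 430^2 = 184900 ≡ 157 (mod 1579)
11^16 = (11^8)^2 ≡ 157^2 = 24649 ≡ 964 (mod 1579)
11^32 = (11^16)^2 ≡ 964^2 = 929296 ≡ 844 (mod 1579)
11^39 = 11^32 · 11^4 · 11^2 · 11^1 ≡ 844 · 430 · 121 · 11 ≡ 419 (mod 1579).
So B = 419. Alice then computes K = B^a mod p = 419^54 mod 1579.
419^1 ≡ 419 (mod 1579)
419^2 = (419^1)^2 ≡ 419^2 = 175561 ≡ 292 (mod 1579)
419^4 = (419^2)^2 ≡ 292^2 = 85264 ≡ 1577 (mod 1579)
419^8 = (419^4)^2 ≡ 1577^2 = 2486929 ≡ 4 (mod 1579)
419^16 = (419^8)^2 ≡ 4^2 = 16 ≡ 16 (mod 1579)
419^32 = (419^16)^2 ≡ 16^2 = 256 ≡ 256 (mod 1579)
419^54 = 419^32 · 419^16 · 419^4 · 419^2 ≡ 256 · 16 · 1577 · 292 ≡ 121 (mod 1579).

121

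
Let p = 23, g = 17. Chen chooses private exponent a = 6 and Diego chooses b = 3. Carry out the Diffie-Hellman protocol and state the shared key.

3

Diego sends B = g^b mod p = 17^3 mod 23.
17^1 ≡ 17 (mod 23)
17^2 = (17^1)^2 ≡ 17^2 = 289 ≡ 13 (mod 23)
17^3 = 17^2 · 17^1 ≡ 13 · 17 ≡ 14 (mod 23).
So B = 14. Chen then computes K = B^a mod p = 14^6 mod 23.
14^1 ≡ 14 (mod 23)
14^2 = (14^1)^2 ≡ 14^2 = 196 ≡ 12 (mod 23)
14^4 = (14^2)^2 ≡ 12^2 = 144 ≡ 6 (mod 23)
14^6 = 14^4 · 14^2 ≡ 6 · 12 ≡ 3 (mod 23).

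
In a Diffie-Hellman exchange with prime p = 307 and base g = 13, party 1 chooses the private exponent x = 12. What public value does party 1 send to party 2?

79

Public value = 13^12 mod 307.
13^1 ≡ 13 (mod 307)
13^2 = (13^1)^2 ≡ 13^2 = 169 ≡ 169 (mod 307)
13^4 = (13^2)^2 ≡ 169^2 = 28561 ≡ 10 (mod 307)
13^8 = (13^4)^2 ≡ 10^2 = 100 ≡ 100 (mod 307)
13^12 = 13^8 · 13^4 ≡ 100 · 10 ≡ 79 (mod 307).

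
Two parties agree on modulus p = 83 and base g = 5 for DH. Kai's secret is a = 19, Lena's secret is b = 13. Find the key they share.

5

Kai sends A = g^a mod p = 5^19 mod 83.
5^1 ≡ 5 (mod 83)
5^2 = (5^1)^2 ≡ 5^2 = 25 ≡ 25 (mod 83)
5^4 = (5^2)^2 ≡ 25^2 = 625 ≡ 44 (mod 83)
5^8 = (5^4)^2 ≡ 44^2 = 1936 ≡ 27 (mod 83)
5^16 = (5^8)^2 ≡ 27^2 = 729 ≡ 65 (mod 83)
5^19 = 5^16 · 5^2 · 5^1 ≡ 65 · 25 · 5 ≡ 74 (mod 83).
So A = 74. Lena then computes K = A^b mod p = 74^13 mod 83.
74^1 ≡ 74 (mod 83)
74^2 = (74^1)^2 ≡ 74^2 = 5476 ≡ 81 (mod 83)
74^4 = (74^2)^2 ≡ 81^2 = 6561 ≡ 4 (mod 83)
74^8 = (74^4)^2 ≡ 4^2 = 16 ≡ 16 (mod 83)
74^13 = 74^8 · 74^4 · 74^1 ≡ 16 · 4 · 74 ≡ 5 (mod 83).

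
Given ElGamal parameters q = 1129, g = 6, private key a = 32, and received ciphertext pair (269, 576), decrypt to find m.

Shared mask s = c₁^a mod q = 269^32 mod 1129.
269^1 ≡ 269 (mod 1129)
269^2 = (269^1)^2 ≡ 269^2 = 72361 ≡ 105 (mod 1129)
269^4 = (269^2)^2 ≡ 105^2 = 11025 ≡ 864 (mod 1129)
269^8 = (269^4)^2 ≡ 864^2 = 746496 ≡ 227 (mod 1129)
269^16 = (269^8)^2 ≡ 227^2 = 51529 ≡ 724 (mod 1129)
269^32 = (269^16)^2 ≡ 724^2 = 524176 ≡ 320 (mod 1129)
So s = 320; s⁻¹ ≡ 815 (mod 1129).
m = c₂ · s⁻¹ mod 1129 = 576 · 815 mod 1129 = 905.

905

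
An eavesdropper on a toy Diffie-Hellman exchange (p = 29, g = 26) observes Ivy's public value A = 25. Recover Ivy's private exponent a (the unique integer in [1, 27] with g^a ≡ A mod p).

Try successive powers of 26 modulo 29:
26^1 ≡ 26
26^2 ≡ 9
26^3 ≡ 2
26^4 ≡ 23
26^5 ≡ 18
26^6 ≡ 4
26^7 ≡ 17
26^8 ≡ 7
26^9 ≡ 8
26^10 ≡ 5
26^11 ≡ 14
26^12 ≡ 16
26^13 ≡ 10
26^14 ≡ 28
26^15 ≡ 3
26^16 ≡ 20
26^17 ≡ 27
26^18 ≡ 6
26^19 ≡ 11
26^20 ≡ 25
Found: a = 20.

20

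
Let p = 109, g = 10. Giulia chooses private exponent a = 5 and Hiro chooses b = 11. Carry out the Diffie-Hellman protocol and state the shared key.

99

Giulia sends A = g^a mod p = 10^5 mod 109.
10^1 ≡ 10 (mod 109)
10^2 = (10^1)^2 ≡ 10^2 = 100 ≡ 100 (mod 109)
10^4 = (10^2)^2 ≡ 100^2 = 10000 ≡ 81 (mod 109)
10^5 = 10^4 · 10^1 ≡ 81 · 10 ≡ 47 (mod 109).
So A = 47. Hiro then computes K = A^b mod p = 47^11 mod 109.
47^1 ≡ 47 (mod 109)
47^2 = (47^1)^2 ≡ 47^2 = 2209 ≡ 29 (mod 109)
47^4 = (47^2)^2 ≡ 29^2 = 841 ≡ 78 (mod 109)
47^8 = (47^4)^2 ≡ 78^2 = 6084 ≡ 89 (mod 109)
47^11 = 47^8 · 47^2 · 47^1 ≡ 89 · 29 · 47 ≡ 99 (mod 109).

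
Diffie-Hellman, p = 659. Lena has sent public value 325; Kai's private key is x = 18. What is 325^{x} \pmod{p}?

299

Shared key K = 325^18 mod 659.
325^1 ≡ 325 (mod 659)
325^2 = (325^1)^2 ≡ 325^2 = 105625 ≡ 185 (mod 659)
325^4 = (325^2)^2 ≡ 185^2 = 34225 ≡ 616 (mod 659)
325^8 = (325^4)^2 ≡ 616^2 = 379456 ≡ 531 (mod 659)
325^16 = (325^8)^2 ≡ 531^2 = 281961 ≡ 568 (mod 659)
325^18 = 325^16 · 325^2 ≡ 568 · 185 ≡ 299 (mod 659).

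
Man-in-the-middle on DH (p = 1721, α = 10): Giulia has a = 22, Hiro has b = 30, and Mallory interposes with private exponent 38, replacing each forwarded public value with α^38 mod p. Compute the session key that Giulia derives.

Giulia receives Mallory's public value M = 10^38 mod 1721 instead of the honest one.
10^1 ≡ 10 (mod 1721)
10^2 = (10^1)^2 ≡ 10^2 = 100 ≡ 100 (mod 1721)
10^4 = (10^2)^2 ≡ 100^2 = 10000 ≡ 1395 (mod 1721)
10^8 = (10^4)^2 ≡ 1395^2 = 1946025 ≡ 1295 (mod 1721)
10^16 = (10^8)^2 ≡ 1295^2 = 1677025 ≡ 771 (mod 1721)
10^32 = (10^16)^2 ≡ 771^2 = 594441 ≡ 696 (mod 1721)
10^38 = 10^32 · 10^4 · 10^2 ≡ 696 · 1395 · 100 ≡ 64 (mod 1721).
So M = 64. Giulia computes K = M^22 mod 1721.
64^1 ≡ 64 (mod 1721)
64^2 = (64^1)^2 ≡ 64^2 = 4096 ≡ 654 (mod 1721)
64^4 = (64^2)^2 ≡ 654^2 = 427716 ≡ 908 (mod 1721)
64^8 = (64^4)^2 ≡ 908^2 = 824464 ≡ 105 (mod 1721)
64^16 = (64^8)^2 ≡ 105^2 = 11025 ≡ 699 (mod 1721)
64^22 = 64^16 · 64^4 · 64^2 ≡ 699 · 908 · 654 ≡ 578 (mod 1721).

578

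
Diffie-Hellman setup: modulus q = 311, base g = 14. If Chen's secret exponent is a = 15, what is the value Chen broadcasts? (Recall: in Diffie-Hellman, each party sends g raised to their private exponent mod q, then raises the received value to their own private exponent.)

83

Public value = 14^15 (mod 311).
14^1 ≡ 14 (mod 311)
14^2 = (14^1)^2 ≡ 14^2 = 196 ≡ 196 (mod 311)
14^4 = (14^2)^2 ≡ 196^2 = 38416 ≡ 163 (mod 311)
14^8 = (14^4)^2 ≡ 163^2 = 26569 ≡ 134 (mod 311)
14^15 = 14^8 · 14^4 · 14^2 · 14^1 ≡ 134 · 163 · 196 · 14 ≡ 83 (mod 311).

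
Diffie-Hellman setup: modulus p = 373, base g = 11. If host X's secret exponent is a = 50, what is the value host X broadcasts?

59

Public value = 11^50 mod 373.
11^1 ≡ 11 (mod 373)
11^2 = (11^1)^2 ≡ 11^2 = 121 ≡ 121 (mod 373)
11^4 = (11^2)^2 ≡ 121^2 = 14641 ≡ 94 (mod 373)
11^8 = (11^4)^2 ≡ 94^2 = 8836 ≡ 257 (mod 373)
11^16 = (11^8)^2 ≡ 257^2 = 66049 ≡ 28 (mod 373)
11^32 = (11^16)^2 ≡ 28^2 = 784 ≡ 38 (mod 373)
11^50 = 11^32 · 11^16 · 11^2 ≡ 38 · 28 · 121 ≡ 59 (mod 373).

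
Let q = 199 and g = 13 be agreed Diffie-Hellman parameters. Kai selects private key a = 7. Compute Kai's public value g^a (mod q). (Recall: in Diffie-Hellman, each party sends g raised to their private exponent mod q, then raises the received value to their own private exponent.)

Public value = 13^7 (mod 199).
13^1 ≡ 13 (mod 199)
13^2 = (13^1)^2 ≡ 13^2 = 169 ≡ 169 (mod 199)
13^4 = (13^2)^2 ≡ 169^2 = 28561 ≡ 104 (mod 199)
13^7 = 13^4 · 13^2 · 13^1 ≡ 104 · 169 · 13 ≡ 36 (mod 199).

36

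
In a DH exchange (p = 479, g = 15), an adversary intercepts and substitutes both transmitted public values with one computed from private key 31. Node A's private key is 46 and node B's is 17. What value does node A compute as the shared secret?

Node A receives an adversary's public value M = 15^31 mod 479 instead of the honest one.
15^1 ≡ 15 (mod 479)
15^2 = (15^1)^2 ≡ 15^2 = 225 ≡ 225 (mod 479)
15^4 = (15^2)^2 ≡ 225^2 = 50625 ≡ 330 (mod 479)
15^8 = (15^4)^2 ≡ 330^2 = 108900 ≡ 167 (mod 479)
15^16 = (15^8)^2 ≡ 167^2 = 27889 ≡ 107 (mod 479)
15^31 = 15^16 · 15^8 · 15^4 · 15^2 · 15^1 ≡ 107 · 167 · 330 · 225 · 15 ≡ 412 (mod 479).
So M = 412. Node A computes K = M^46 mod 479.
412^1 ≡ 412 (mod 479)
412^2 = (412^1)^2 ≡ 412^2 = 169744 ≡ 178 (mod 479)
412^4 = (412^2)^2 ≡ 178^2 = 31684 ≡ 70 (mod 479)
412^8 = (412^4)^2 ≡ 70^2 = 4900 ≡ 110 (mod 479)
412^16 = (412^8)^2 ≡ 110^2 = 12100 ≡ 125 (mod 479)
412^32 = (412^16)^2 ≡ 125^2 = 15625 ≡ 297 (mod 479)
412^46 = 412^32 · 412^8 · 412^4 · 412^2 ≡ 297 · 110 · 70 · 178 ≡ 109 (mod 479).

109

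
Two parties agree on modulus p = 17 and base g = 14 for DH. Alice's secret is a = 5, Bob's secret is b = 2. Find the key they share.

Bob sends B = g^b mod p = 14^2 mod 17.
14^1 ≡ 14 (mod 17)
14^2 = (14^1)^2 ≡ 14^2 = 196 ≡ 9 (mod 17)
So B = 9. Alice then computes K = B^a mod p = 9^5 mod 17.
9^1 ≡ 9 (mod 17)
9^2 = (9^1)^2 ≡ 9^2 = 81 ≡ 13 (mod 17)
9^4 = (9^2)^2 ≡ 13^2 = 169 ≡ 16 (mod 17)
9^5 = 9^4 · 9^1 ≡ 16 · 9 ≡ 8 (mod 17).

8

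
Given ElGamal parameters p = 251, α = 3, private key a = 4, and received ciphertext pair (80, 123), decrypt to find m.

241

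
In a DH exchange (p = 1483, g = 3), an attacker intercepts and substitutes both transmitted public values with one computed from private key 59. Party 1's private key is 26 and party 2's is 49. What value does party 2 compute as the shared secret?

Party 2 receives an attacker's public value M = 3^59 mod 1483 instead of the honest one.
3^1 ≡ 3 (mod 1483)
3^2 = (3^1)^2 ≡ 3^2 = 9 ≡ 9 (mod 1483)
3^4 = (3^2)^2 ≡ 9^2 = 81 ≡ 81 (mod 1483)
3^8 = (3^4)^2 ≡ 81^2 = 6561 ≡ 629 (mod 1483)
3^16 = (3^8)^2 ≡ 629^2 = 395641 ≡ 1163 (mod 1483)
3^32 = (3^16)^2 ≡ 1163^2 = 1352569 ≡ 73 (mod 1483)
3^59 = 3^32 · 3^16 · 3^8 · 3^2 · 3^1 ≡ 73 · 1163 · 629 · 9 · 3 ≡ 382 (mod 1483).
So M = 382. Party 2 computes K = M^49 mod 1483.
382^1 ≡ 382 (mod 1483)
382^2 = (382^1)^2 ≡ 382^2 = 145924 ≡ 590 (mod 1483)
382^4 = (382^2)^2 ≡ 590^2 = 348100 ≡ 1078 (mod 1483)
382^8 = (382^4)^2 ≡ 1078^2 = 1162084 ≡ 895 (mod 1483)
382^16 = (382^8)^2 ≡ 895^2 = 801025 ≡ 205 (mod 1483)
382^32 = (382^16)^2 ≡ 205^2 = 42025 ≡ 501 (mod 1483)
382^49 = 382^32 · 382^16 · 382^1 ≡ 501 · 205 · 382 ≡ 545 (mod 1483).

545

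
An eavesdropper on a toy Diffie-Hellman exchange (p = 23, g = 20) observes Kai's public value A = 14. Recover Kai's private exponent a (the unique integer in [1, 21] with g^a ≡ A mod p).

Try successive powers of 20 modulo 23:
20^1 ≡ 20
20^2 ≡ 9
20^3 ≡ 19
20^4 ≡ 12
20^5 ≡ 10
20^6 ≡ 16
20^7 ≡ 21
20^8 ≡ 6
20^9 ≡ 5
20^10 ≡ 8
20^11 ≡ 22
20^12 ≡ 3
20^13 ≡ 14
Found: a = 13.

13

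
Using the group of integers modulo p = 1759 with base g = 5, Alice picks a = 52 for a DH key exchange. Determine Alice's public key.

Public value = 5^{52} \pmod{1759}.
5^1 ≡ 5 (mod 1759)
5^2 = (5^1)^2 ≡ 5^2 = 25 ≡ 25 (mod 1759)
5^4 = (5^2)^2 ≡ 25^2 = 625 ≡ 625 (mod 1759)
5^8 = (5^4)^2 ≡ 625^2 = 390625 ≡ 127 (mod 1759)
5^16 = (5^8)^2 ≡ 127^2 = 16129 ≡ 298 (mod 1759)
5^32 = (5^16)^2 ≡ 298^2 = 88804 ≡ 854 (mod 1759)
5^52 = 5^32 · 5^16 · 5^4 ≡ 854 · 298 · 625 ≡ 1684 (mod 1759).

1684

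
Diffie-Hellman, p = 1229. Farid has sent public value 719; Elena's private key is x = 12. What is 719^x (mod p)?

Shared key K = 719^12 mod 1229.
719^1 ≡ 719 (mod 1229)
719^2 = (719^1)^2 ≡ 719^2 = 516961 ≡ 781 (mod 1229)
719^4 = (719^2)^2 ≡ 781^2 = 609961 ≡ 377 (mod 1229)
719^8 = (719^4)^2 ≡ 377^2 = 142129 ≡ 794 (mod 1229)
719^12 = 719^8 · 719^4 ≡ 794 · 377 ≡ 691 (mod 1229).

691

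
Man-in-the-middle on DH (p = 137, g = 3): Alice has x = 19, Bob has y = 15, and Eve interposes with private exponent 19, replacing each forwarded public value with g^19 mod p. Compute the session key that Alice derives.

Alice receives Eve's public value M = 3^19 mod 137 instead of the honest one.
3^1 ≡ 3 (mod 137)
3^2 = (3^1)^2 ≡ 3^2 = 9 ≡ 9 (mod 137)
3^4 = (3^2)^2 ≡ 9^2 = 81 ≡ 81 (mod 137)
3^8 = (3^4)^2 ≡ 81^2 = 6561 ≡ 122 (mod 137)
3^16 = (3^8)^2 ≡ 122^2 = 14884 ≡ 88 (mod 137)
3^19 = 3^16 · 3^2 · 3^1 ≡ 88 · 9 · 3 ≡ 47 (mod 137).
So M = 47. Alice computes K = M^19 mod 137.
47^1 ≡ 47 (mod 137)
47^2 = (47^1)^2 ≡ 47^2 = 2209 ≡ 17 (mod 137)
47^4 = (47^2)^2 ≡ 17^2 = 289 ≡ 15 (mod 137)
47^8 = (47^4)^2 ≡ 15^2 = 225 ≡ 88 (mod 137)
47^16 = (47^8)^2 ≡ 88^2 = 7744 ≡ 72 (mod 137)
47^19 = 47^16 · 47^2 · 47^1 ≡ 72 · 17 · 47 ≡ 125 (mod 137).

125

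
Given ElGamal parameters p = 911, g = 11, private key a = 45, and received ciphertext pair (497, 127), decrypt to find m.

512

Shared mask s = c₁^a mod p = 497^45 mod 911.
497^1 ≡ 497 (mod 911)
497^2 = (497^1)^2 ≡ 497^2 = 247009 ≡ 128 (mod 911)
497^4 = (497^2)^2 ≡ 128^2 = 16384 ≡ 897 (mod 911)
497^8 = (497^4)^2 ≡ 897^2 = 804609 ≡ 196 (mod 911)
497^16 = (497^8)^2 ≡ 196^2 = 38416 ≡ 154 (mod 911)
497^32 = (497^16)^2 ≡ 154^2 = 23716 ≡ 30 (mod 911)
497^45 = 497^32 · 497^8 · 497^4 · 497^1 ≡ 30 · 196 · 897 · 497 ≡ 881 (mod 911).
So s = 881; s⁻¹ ≡ 334 (mod 911).
m = c₂ · s⁻¹ mod 911 = 127 · 334 mod 911 = 512.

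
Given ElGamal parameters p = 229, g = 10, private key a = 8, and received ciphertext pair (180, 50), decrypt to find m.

Shared mask s = c₁^a mod p = 180^8 mod 229.
180^1 ≡ 180 (mod 229)
180^2 = (180^1)^2 ≡ 180^2 = 32400 ≡ 111 (mod 229)
180^4 = (180^2)^2 ≡ 111^2 = 12321 ≡ 184 (mod 229)
180^8 = (180^4)^2 ≡ 184^2 = 33856 ≡ 193 (mod 229)
So s = 193; s⁻¹ ≡ 159 (mod 229).
m = c₂ · s⁻¹ mod 229 = 50 · 159 mod 229 = 164.

164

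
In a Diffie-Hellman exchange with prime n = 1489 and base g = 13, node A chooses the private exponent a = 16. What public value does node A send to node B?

743

Public value = 13^16 mod 1489.
13^1 ≡ 13 (mod 1489)
13^2 = (13^1)^2 ≡ 13^2 = 169 ≡ 169 (mod 1489)
13^4 = (13^2)^2 ≡ 169^2 = 28561 ≡ 270 (mod 1489)
13^8 = (13^4)^2 ≡ 270^2 = 72900 ≡ 1428 (mod 1489)
13^16 = (13^8)^2 ≡ 1428^2 = 2039184 ≡ 743 (mod 1489)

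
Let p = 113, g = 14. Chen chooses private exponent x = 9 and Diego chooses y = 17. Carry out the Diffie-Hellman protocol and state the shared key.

Diego sends B = g^y mod p = 14^17 mod 113.
14^1 ≡ 14 (mod 113)
14^2 = (14^1)^2 ≡ 14^2 = 196 ≡ 83 (mod 113)
14^4 = (14^2)^2 ≡ 83^2 = 6889 ≡ 109 (mod 113)
14^8 = (14^4)^2 ≡ 109^2 = 11881 ≡ 16 (mod 113)
14^16 = (14^8)^2 ≡ 16^2 = 256 ≡ 30 (mod 113)
14^17 = 14^16 · 14^1 ≡ 30 · 14 ≡ 81 (mod 113).
So B = 81. Chen then computes K = B^x mod p = 81^9 mod 113.
81^1 ≡ 81 (mod 113)
81^2 = (81^1)^2 ≡ 81^2 = 6561 ≡ 7 (mod 113)
81^4 = (81^2)^2 ≡ 7^2 = 49 ≡ 49 (mod 113)
81^8 = (81^4)^2 ≡ 49^2 = 2401 ≡ 28 (mod 113)
81^9 = 81^8 · 81^1 ≡ 28 · 81 ≡ 8 (mod 113).

8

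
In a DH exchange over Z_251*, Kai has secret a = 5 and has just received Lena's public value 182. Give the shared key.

102

Shared key K = 182^5 mod 251.
182^1 ≡ 182 (mod 251)
182^2 = (182^1)^2 ≡ 182^2 = 33124 ≡ 243 (mod 251)
182^4 = (182^2)^2 ≡ 243^2 = 59049 ≡ 64 (mod 251)
182^5 = 182^4 · 182^1 ≡ 64 · 182 ≡ 102 (mod 251).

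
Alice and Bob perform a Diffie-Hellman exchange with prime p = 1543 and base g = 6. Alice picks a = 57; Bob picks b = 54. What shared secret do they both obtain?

Bob sends B = g^b mod p = 6^54 mod 1543.
6^1 ≡ 6 (mod 1543)
6^2 = (6^1)^2 ≡ 6^2 = 36 ≡ 36 (mod 1543)
6^4 = (6^2)^2 ≡ 36^2 = 1296 ≡ 1296 (mod 1543)
6^8 = (6^4)^2 ≡ 1296^2 = 1679616 ≡ 832 (mod 1543)
6^16 = (6^8)^2 ≡ 832^2 = 692224 ≡ 960 (mod 1543)
6^32 = (6^16)^2 ≡ 960^2 = 921600 ≡ 429 (mod 1543)
6^54 = 6^32 · 6^16 · 6^4 · 6^2 ≡ 429 · 960 · 1296 · 36 ≡ 856 (mod 1543).
So B = 856. Alice then computes K = B^a mod p = 856^57 mod 1543.
856^1 ≡ 856 (mod 1543)
856^2 = (856^1)^2 ≡ 856^2 = 732736 ≡ 1354 (mod 1543)
856^4 = (856^2)^2 ≡ 1354^2 = 1833316 ≡ 232 (mod 1543)
856^8 = (856^4)^2 ≡ 232^2 = 53824 ≡ 1362 (mod 1543)
856^16 = (856^8)^2 ≡ 1362^2 = 1855044 ≡ 358 (mod 1543)
856^32 = (856^16)^2 ≡ 358^2 = 128164 ≡ 95 (mod 1543)
856^57 = 856^32 · 856^16 · 856^8 · 856^1 ≡ 95 · 358 · 1362 · 856 ≡ 957 (mod 1543).

957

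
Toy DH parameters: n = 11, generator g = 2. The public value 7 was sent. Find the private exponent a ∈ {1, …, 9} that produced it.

Try successive powers of 2 modulo 11:
2^1 ≡ 2
2^2 ≡ 4
2^3 ≡ 8
2^4 ≡ 5
2^5 ≡ 10
2^6 ≡ 9
2^7 ≡ 7
Found: a = 7.

7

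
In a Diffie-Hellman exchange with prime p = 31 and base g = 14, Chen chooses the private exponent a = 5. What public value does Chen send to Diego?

5

Public value = 14^5 (mod 31).
14^1 ≡ 14 (mod 31)
14^2 = (14^1)^2 ≡ 14^2 = 196 ≡ 10 (mod 31)
14^4 = (14^2)^2 ≡ 10^2 = 100 ≡ 7 (mod 31)
14^5 = 14^4 · 14^1 ≡ 7 · 14 ≡ 5 (mod 31).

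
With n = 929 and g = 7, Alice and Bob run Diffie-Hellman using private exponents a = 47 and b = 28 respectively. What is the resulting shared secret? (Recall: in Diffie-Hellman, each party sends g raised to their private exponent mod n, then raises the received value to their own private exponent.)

Alice sends A = g^a mod n = 7^47 mod 929.
7^1 ≡ 7 (mod 929)
7^2 = (7^1)^2 ≡ 7^2 = 49 ≡ 49 (mod 929)
7^4 = (7^2)^2 ≡ 49^2 = 2401 ≡ 543 (mod 929)
7^8 = (7^4)^2 ≡ 543^2 = 294849 ≡ 356 (mod 929)
7^16 = (7^8)^2 ≡ 356^2 = 126736 ≡ 392 (mod 929)
7^32 = (7^16)^2 ≡ 392^2 = 153664 ≡ 379 (mod 929)
7^47 = 7^32 · 7^8 · 7^4 · 7^2 · 7^1 ≡ 379 · 356 · 543 · 49 · 7 ≡ 786 (mod 929).
So A = 786. Bob then computes K = A^b mod n = 786^28 mod 929.
786^1 ≡ 786 (mod 929)
786^2 = (786^1)^2 ≡ 786^2 = 617796 ≡ 11 (mod 929)
786^4 = (786^2)^2 ≡ 11^2 = 121 ≡ 121 (mod 929)
786^8 = (786^4)^2 ≡ 121^2 = 14641 ≡ 706 (mod 929)
786^16 = (786^8)^2 ≡ 706^2 = 498436 ≡ 492 (mod 929)
786^28 = 786^16 · 786^8 · 786^4 ≡ 492 · 706 · 121 ≡ 703 (mod 929).

703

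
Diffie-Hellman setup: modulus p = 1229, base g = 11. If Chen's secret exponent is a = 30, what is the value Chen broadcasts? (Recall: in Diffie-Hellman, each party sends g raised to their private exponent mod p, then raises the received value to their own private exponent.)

59

Public value = 11^30 mod 1229.
11^1 ≡ 11 (mod 1229)
11^2 = (11^1)^2 ≡ 11^2 = 121 ≡ 121 (mod 1229)
11^4 = (11^2)^2 ≡ 121^2 = 14641 ≡ 1122 (mod 1229)
11^8 = (11^4)^2 ≡ 1122^2 = 1258884 ≡ 388 (mod 1229)
11^16 = (11^8)^2 ≡ 388^2 = 150544 ≡ 606 (mod 1229)
11^30 = 11^16 · 11^8 · 11^4 · 11^2 ≡ 606 · 388 · 1122 · 121 ≡ 59 (mod 1229).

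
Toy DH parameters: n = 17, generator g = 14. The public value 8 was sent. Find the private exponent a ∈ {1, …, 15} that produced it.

10

Try successive powers of 14 modulo 17:
14^1 ≡ 14
14^2 ≡ 9
14^3 ≡ 7
14^4 ≡ 13
14^5 ≡ 12
14^6 ≡ 15
14^7 ≡ 6
14^8 ≡ 16
14^9 ≡ 3
14^10 ≡ 8
Found: a = 10.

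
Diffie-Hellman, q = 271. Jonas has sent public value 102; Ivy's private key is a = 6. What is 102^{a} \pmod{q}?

Shared key K = 102^6 mod 271.
102^1 ≡ 102 (mod 271)
102^2 = (102^1)^2 ≡ 102^2 = 10404 ≡ 106 (mod 271)
102^4 = (102^2)^2 ≡ 106^2 = 11236 ≡ 125 (mod 271)
102^6 = 102^4 · 102^2 ≡ 125 · 106 ≡ 242 (mod 271).

242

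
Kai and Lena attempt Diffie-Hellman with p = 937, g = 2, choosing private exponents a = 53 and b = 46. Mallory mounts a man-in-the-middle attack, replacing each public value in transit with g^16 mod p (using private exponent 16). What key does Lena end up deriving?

420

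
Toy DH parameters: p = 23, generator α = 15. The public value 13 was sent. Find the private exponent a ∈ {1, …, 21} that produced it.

Try successive powers of 15 modulo 23:
15^1 ≡ 15
15^2 ≡ 18
15^3 ≡ 17
15^4 ≡ 2
15^5 ≡ 7
15^6 ≡ 13
Found: a = 6.

6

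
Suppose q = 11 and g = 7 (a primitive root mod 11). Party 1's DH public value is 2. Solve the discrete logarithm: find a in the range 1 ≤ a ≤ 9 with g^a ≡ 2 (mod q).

3

Try successive powers of 7 modulo 11:
7^1 ≡ 7
7^2 ≡ 5
7^3 ≡ 2
Found: a = 3.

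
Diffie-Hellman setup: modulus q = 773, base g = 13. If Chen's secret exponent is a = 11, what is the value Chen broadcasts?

369

Public value = 13^11 mod 773.
13^1 ≡ 13 (mod 773)
13^2 = (13^1)^2 ≡ 13^2 = 169 ≡ 169 (mod 773)
13^4 = (13^2)^2 ≡ 169^2 = 28561 ≡ 733 (mod 773)
13^8 = (13^4)^2 ≡ 733^2 = 537289 ≡ 54 (mod 773)
13^11 = 13^8 · 13^2 · 13^1 ≡ 54 · 169 · 13 ≡ 369 (mod 773).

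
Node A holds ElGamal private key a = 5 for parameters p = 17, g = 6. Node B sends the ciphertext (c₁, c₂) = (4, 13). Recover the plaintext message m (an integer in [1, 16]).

Shared mask s = c₁^a mod p = 4^5 mod 17.
4^1 ≡ 4 (mod 17)
4^2 = (4^1)^2 ≡ 4^2 = 16 ≡ 16 (mod 17)
4^4 = (4^2)^2 ≡ 16^2 = 256 ≡ 1 (mod 17)
4^5 = 4^4 · 4^1 ≡ 1 · 4 ≡ 4 (mod 17).
So s = 4; s⁻¹ ≡ 13 (mod 17).
m = c₂ · s⁻¹ mod 17 = 13 · 13 mod 17 = 16.

16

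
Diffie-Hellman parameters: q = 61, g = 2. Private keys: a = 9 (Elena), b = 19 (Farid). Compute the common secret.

Farid sends B = g^b mod q = 2^19 mod 61.
2^1 ≡ 2 (mod 61)
2^2 = (2^1)^2 ≡ 2^2 = 4 ≡ 4 (mod 61)
2^4 = (2^2)^2 ≡ 4^2 = 16 ≡ 16 (mod 61)
2^8 = (2^4)^2 ≡ 16^2 = 256 ≡ 12 (mod 61)
2^16 = (2^8)^2 ≡ 12^2 = 144 ≡ 22 (mod 61)
2^19 = 2^16 · 2^2 · 2^1 ≡ 22 · 4 · 2 ≡ 54 (mod 61).
So B = 54. Elena then computes K = B^a mod q = 54^9 mod 61.
54^1 ≡ 54 (mod 61)
54^2 = (54^1)^2 ≡ 54^2 = 2916 ≡ 49 (mod 61)
54^4 = (54^2)^2 ≡ 49^2 = 2401 ≡ 22 (mod 61)
54^8 = (54^4)^2 ≡ 22^2 = 484 ≡ 57 (mod 61)
54^9 = 54^8 · 54^1 ≡ 57 · 54 ≡ 28 (mod 61).

28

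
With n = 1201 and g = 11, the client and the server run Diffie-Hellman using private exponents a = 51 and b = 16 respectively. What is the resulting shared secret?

877

The server sends B = g^b mod n = 11^16 mod 1201.
11^1 ≡ 11 (mod 1201)
11^2 = (11^1)^2 ≡ 11^2 = 121 ≡ 121 (mod 1201)
11^4 = (11^2)^2 ≡ 121^2 = 14641 ≡ 229 (mod 1201)
11^8 = (11^4)^2 ≡ 229^2 = 52441 ≡ 798 (mod 1201)
11^16 = (11^8)^2 ≡ 798^2 = 636804 ≡ 274 (mod 1201)
So B = 274. The client then computes K = B^a mod n = 274^51 mod 1201.
274^1 ≡ 274 (mod 1201)
274^2 = (274^1)^2 ≡ 274^2 = 75076 ≡ 614 (mod 1201)
274^4 = (274^2)^2 ≡ 614^2 = 376996 ≡ 1083 (mod 1201)
274^8 = (274^4)^2 ≡ 1083^2 = 1172889 ≡ 713 (mod 1201)
274^16 = (274^8)^2 ≡ 713^2 = 508369 ≡ 346 (mod 1201)
274^32 = (274^16)^2 ≡ 346^2 = 119716 ≡ 817 (mod 1201)
274^51 = 274^32 · 274^16 · 274^2 · 274^1 ≡ 817 · 346 · 614 · 274 ≡ 877 (mod 1201).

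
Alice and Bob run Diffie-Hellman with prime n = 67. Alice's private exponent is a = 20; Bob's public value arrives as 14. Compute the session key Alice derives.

40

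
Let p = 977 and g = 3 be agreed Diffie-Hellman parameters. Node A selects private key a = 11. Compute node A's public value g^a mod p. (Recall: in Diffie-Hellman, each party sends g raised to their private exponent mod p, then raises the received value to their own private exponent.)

310

Public value = 3^11 mod 977.
3^1 ≡ 3 (mod 977)
3^2 = (3^1)^2 ≡ 3^2 = 9 ≡ 9 (mod 977)
3^4 = (3^2)^2 ≡ 9^2 = 81 ≡ 81 (mod 977)
3^8 = (3^4)^2 ≡ 81^2 = 6561 ≡ 699 (mod 977)
3^11 = 3^8 · 3^2 · 3^1 ≡ 699 · 9 · 3 ≡ 310 (mod 977).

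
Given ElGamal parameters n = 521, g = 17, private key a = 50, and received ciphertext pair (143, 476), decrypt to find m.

287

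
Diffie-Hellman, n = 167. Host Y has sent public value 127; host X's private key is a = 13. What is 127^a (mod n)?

Shared key K = 127^13 mod 167.
127^1 ≡ 127 (mod 167)
127^2 = (127^1)^2 ≡ 127^2 = 16129 ≡ 97 (mod 167)
127^4 = (127^2)^2 ≡ 97^2 = 9409 ≡ 57 (mod 167)
127^8 = (127^4)^2 ≡ 57^2 = 3249 ≡ 76 (mod 167)
127^13 = 127^8 · 127^4 · 127^1 ≡ 76 · 57 · 127 ≡ 66 (mod 167).

66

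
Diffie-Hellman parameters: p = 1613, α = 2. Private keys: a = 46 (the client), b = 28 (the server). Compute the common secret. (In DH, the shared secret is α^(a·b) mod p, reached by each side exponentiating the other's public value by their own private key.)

1359

The server sends B = α^b mod p = 2^28 mod 1613.
2^1 ≡ 2 (mod 1613)
2^2 = (2^1)^2 ≡ 2^2 = 4 ≡ 4 (mod 1613)
2^4 = (2^2)^2 ≡ 4^2 = 16 ≡ 16 (mod 1613)
2^8 = (2^4)^2 ≡ 16^2 = 256 ≡ 256 (mod 1613)
2^16 = (2^8)^2 ≡ 256^2 = 65536 ≡ 1016 (mod 1613)
2^28 = 2^16 · 2^8 · 2^4 ≡ 1016 · 256 · 16 ≡ 1609 (mod 1613).
So B = 1609. The client then computes K = B^a mod p = 1609^46 mod 1613.
1609^1 ≡ 1609 (mod 1613)
1609^2 = (1609^1)^2 ≡ 1609^2 = 2588881 ≡ 16 (mod 1613)
1609^4 = (1609^2)^2 ≡ 16^2 = 256 ≡ 256 (mod 1613)
1609^8 = (1609^4)^2 ≡ 256^2 = 65536 ≡ 1016 (mod 1613)
1609^16 = (1609^8)^2 ≡ 1016^2 = 1032256 ≡ 1549 (mod 1613)
1609^32 = (1609^16)^2 ≡ 1549^2 = 2399401 ≡ 870 (mod 1613)
1609^46 = 1609^32 · 1609^8 · 1609^4 · 1609^2 ≡ 870 · 1016 · 256 · 16 ≡ 1359 (mod 1613).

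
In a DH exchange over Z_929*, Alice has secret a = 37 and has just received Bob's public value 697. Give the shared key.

Shared key K = 697^37 mod 929.
697^1 ≡ 697 (mod 929)
697^2 = (697^1)^2 ≡ 697^2 = 485809 ≡ 871 (mod 929)
697^4 = (697^2)^2 ≡ 871^2 = 758641 ≡ 577 (mod 929)
697^8 = (697^4)^2 ≡ 577^2 = 332929 ≡ 347 (mod 929)
697^16 = (697^8)^2 ≡ 347^2 = 120409 ≡ 568 (mod 929)
697^32 = (697^16)^2 ≡ 568^2 = 322624 ≡ 261 (mod 929)
697^37 = 697^32 · 697^4 · 697^1 ≡ 261 · 577 · 697 ≡ 257 (mod 929).

257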